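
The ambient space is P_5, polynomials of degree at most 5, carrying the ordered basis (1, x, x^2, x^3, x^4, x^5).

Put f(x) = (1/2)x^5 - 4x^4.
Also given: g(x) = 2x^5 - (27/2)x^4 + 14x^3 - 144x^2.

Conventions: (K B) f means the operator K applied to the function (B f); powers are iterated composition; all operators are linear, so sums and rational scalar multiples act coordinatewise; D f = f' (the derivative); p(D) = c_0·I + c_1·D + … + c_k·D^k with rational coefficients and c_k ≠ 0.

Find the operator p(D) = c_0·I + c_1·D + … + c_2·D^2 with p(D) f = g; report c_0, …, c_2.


D^0 f = (1/2)x^5 - 4x^4
D^1 f = (5/2)x^4 - 16x^3
D^2 f = 10x^3 - 48x^2
matching coefficients of g against c_0 f + c_1 Df + … from the top degree down determines the c_i
solution: c_0 = 4, c_1 = 1, c_2 = 3

p(D) = 4·I + D + 3·D^2, i.e. c_0 = 4, c_1 = 1, c_2 = 3


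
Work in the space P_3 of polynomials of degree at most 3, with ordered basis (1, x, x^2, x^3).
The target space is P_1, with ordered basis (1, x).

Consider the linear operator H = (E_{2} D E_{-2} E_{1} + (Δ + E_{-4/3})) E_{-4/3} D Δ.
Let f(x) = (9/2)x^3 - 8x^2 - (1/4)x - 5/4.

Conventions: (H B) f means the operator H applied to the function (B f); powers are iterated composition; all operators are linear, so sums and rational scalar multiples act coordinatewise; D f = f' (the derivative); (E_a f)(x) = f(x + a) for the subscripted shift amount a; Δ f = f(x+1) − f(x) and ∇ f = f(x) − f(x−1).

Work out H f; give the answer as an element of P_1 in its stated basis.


Δ f = (27/2)x^2 - (5/2)x - 15/4
D Δ f = 27x - 5/2
E_{-4/3} D Δ f = 27x - 77/2
E_{1} (E_{-4/3} D Δ) f = 27x - 23/2
E_{-2} E_{1} (E_{-4/3} D Δ) f = 27x - 131/2
D E_{-2} E_{1} (E_{-4/3} D Δ) f = 27
E_{2} (D E_{-2} E_{1}) (E_{-4/3} D Δ) f = 27
Δ (E_{-4/3} D Δ) f = 27
E_{-4/3} (E_{-4/3} D Δ) f = 27x - 149/2
(Δ + E_{-4/3}) (E_{-4/3} D Δ) f = 27x - 95/2
(E_{2} D E_{-2} E_{1} + (Δ + E_{-4/3})) (E_{-4/3} D Δ) f = 27x - 41/2

the result is g(x) = 27x - 41/2


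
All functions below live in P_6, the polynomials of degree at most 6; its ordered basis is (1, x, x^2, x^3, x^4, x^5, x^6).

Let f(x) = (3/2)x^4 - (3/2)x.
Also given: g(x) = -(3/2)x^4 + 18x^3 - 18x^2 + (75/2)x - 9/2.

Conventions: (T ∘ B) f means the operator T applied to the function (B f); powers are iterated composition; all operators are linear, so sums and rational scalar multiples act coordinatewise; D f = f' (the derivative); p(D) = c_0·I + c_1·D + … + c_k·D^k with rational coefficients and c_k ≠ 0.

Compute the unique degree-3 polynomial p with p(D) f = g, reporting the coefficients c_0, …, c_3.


p(D) = -I + 3·D − D^2 + D^3, i.e. c_0 = -1, c_1 = 3, c_2 = -1, c_3 = 1

D^0 f = (3/2)x^4 - (3/2)x
D^1 f = 6x^3 - 3/2
D^2 f = 18x^2
D^3 f = 36x
matching coefficients of g against c_0 f + c_1 Df + … from the top degree down determines the c_i
solution: c_0 = -1, c_1 = 3, c_2 = -1, c_3 = 1


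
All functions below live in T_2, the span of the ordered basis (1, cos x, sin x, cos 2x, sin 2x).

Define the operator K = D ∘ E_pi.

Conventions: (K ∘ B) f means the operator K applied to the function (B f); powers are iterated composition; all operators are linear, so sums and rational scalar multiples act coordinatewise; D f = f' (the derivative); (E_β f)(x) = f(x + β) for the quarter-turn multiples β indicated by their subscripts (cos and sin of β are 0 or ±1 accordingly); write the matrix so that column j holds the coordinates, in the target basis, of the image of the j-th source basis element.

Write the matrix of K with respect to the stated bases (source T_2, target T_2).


the matrix is [[0, 0, 0, 0, 0]; [0, 0, -1, 0, 0]; [0, 1, 0, 0, 0]; [0, 0, 0, 0, 2]; [0, 0, 0, -2, 0]] (rows listed top to bottom)

image of 1: 0
image of cos x: sin x
image of sin x: -cos x
image of cos 2x: -2sin 2x
image of sin 2x: 2cos 2x
each image's coordinates form column j of the matrix


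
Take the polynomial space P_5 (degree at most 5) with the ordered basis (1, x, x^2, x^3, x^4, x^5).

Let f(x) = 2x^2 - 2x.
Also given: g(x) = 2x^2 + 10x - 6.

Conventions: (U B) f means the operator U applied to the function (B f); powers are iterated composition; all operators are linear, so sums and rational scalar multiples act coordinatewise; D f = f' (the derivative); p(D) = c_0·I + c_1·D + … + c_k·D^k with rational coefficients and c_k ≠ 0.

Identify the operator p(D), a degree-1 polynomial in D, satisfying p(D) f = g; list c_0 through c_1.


D^0 f = 2x^2 - 2x
D^1 f = 4x - 2
matching coefficients of g against c_0 f + c_1 Df + … from the top degree down determines the c_i
solution: c_0 = 1, c_1 = 3

c_0 = 1, c_1 = 3


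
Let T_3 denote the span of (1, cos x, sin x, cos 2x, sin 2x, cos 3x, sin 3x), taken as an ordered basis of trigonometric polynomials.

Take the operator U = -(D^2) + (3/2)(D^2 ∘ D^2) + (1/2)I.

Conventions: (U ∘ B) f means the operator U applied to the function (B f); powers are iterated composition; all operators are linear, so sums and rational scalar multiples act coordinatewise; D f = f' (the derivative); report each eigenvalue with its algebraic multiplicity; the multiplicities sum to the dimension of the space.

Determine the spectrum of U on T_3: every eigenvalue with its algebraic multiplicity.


λ = 1/2 (multiplicity 1), λ = 3 (multiplicity 2), λ = 57/2 (multiplicity 2), λ = 131 (multiplicity 2)

image of 1: 1/2
image of cos x: 3cos x
image of sin x: 3sin x
image of cos 2x: (57/2)cos 2x
image of sin 2x: (57/2)sin 2x
image of cos 3x: 131cos 3x
image of sin 3x: 131sin 3x
the matrix is diagonal; its diagonal is (1/2, 3, 3, 57/2, 57/2, 131, 131)
for a triangular matrix the eigenvalues are the diagonal entries, with algebraic multiplicity their repetition count


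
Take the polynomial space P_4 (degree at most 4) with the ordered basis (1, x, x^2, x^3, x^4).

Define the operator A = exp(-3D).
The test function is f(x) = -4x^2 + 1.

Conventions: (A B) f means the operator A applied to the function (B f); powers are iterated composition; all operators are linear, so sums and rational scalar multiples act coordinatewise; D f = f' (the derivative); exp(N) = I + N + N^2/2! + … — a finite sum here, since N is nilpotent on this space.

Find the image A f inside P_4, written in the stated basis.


the result is g(x) = -4x^2 + 24x - 35

order-1 term: 24x
order-2 term: -36
the series for exp(-3D) f terminates at order 2
exp(-3D) f = -4x^2 + 24x - 35


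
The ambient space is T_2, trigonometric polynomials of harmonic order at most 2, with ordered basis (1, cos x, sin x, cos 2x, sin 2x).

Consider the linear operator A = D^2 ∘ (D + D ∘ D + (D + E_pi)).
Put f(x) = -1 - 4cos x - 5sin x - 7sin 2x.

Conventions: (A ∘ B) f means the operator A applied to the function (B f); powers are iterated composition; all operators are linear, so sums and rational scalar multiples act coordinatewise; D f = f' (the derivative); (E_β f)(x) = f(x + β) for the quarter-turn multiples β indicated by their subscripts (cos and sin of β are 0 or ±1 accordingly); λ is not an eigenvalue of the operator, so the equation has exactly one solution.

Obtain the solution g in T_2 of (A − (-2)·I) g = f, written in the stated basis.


g(x) = -1/2 - (13/10)cos x - (3/5)sin x - (28/113)cos 2x - (49/226)sin 2x

write g with unknown coordinates in the stated basis and equate coefficients in (A − (-2)·I) g = f
solving from the highest basis element down gives g = -1/2 - (13/10)cos x - (3/5)sin x - (28/113)cos 2x - (49/226)sin 2x
check: A g = -(7/5)cos x - (19/5)sin x + (56/113)cos 2x - (742/113)sin 2x
so A g − (-2)·g = -1 - 4cos x - 5sin x - 7sin 2x = f ✓


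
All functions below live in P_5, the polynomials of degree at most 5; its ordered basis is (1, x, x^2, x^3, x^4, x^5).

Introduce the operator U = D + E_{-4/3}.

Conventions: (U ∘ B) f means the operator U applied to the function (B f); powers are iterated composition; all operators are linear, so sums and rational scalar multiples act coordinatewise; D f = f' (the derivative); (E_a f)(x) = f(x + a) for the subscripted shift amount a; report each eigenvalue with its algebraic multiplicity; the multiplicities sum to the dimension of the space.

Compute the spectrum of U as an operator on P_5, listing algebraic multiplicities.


image of 1: 1
image of x: x - 1/3
image of x^2: x^2 - (2/3)x + 16/9
image of x^3: x^3 - x^2 + (16/3)x - 64/27
image of x^4: x^4 - (4/3)x^3 + (32/3)x^2 - (256/27)x + 256/81
image of x^5: x^5 - (5/3)x^4 + (160/9)x^3 - (640/27)x^2 + (1280/81)x - 1024/243
the matrix is upper triangular; its diagonal is (1, 1, 1, 1, 1, 1)
for a triangular matrix the eigenvalues are the diagonal entries, with algebraic multiplicity their repetition count

λ = 1 (multiplicity 6)


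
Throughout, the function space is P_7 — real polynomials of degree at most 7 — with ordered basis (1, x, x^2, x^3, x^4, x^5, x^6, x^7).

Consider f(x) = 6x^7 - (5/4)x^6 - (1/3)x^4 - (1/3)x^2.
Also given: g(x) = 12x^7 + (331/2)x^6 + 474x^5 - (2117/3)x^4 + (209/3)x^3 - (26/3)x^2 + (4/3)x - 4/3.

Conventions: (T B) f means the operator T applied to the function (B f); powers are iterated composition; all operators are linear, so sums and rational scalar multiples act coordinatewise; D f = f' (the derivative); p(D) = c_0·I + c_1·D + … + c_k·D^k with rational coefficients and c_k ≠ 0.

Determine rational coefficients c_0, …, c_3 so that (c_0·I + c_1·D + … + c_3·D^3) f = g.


p(D) = 2·I + 4·D + 2·D^2 − (1/2)·D^3, i.e. c_0 = 2, c_1 = 4, c_2 = 2, c_3 = -1/2

D^0 f = 6x^7 - (5/4)x^6 - (1/3)x^4 - (1/3)x^2
D^1 f = 42x^6 - (15/2)x^5 - (4/3)x^3 - (2/3)x
D^2 f = 252x^5 - (75/2)x^4 - 4x^2 - 2/3
D^3 f = 1260x^4 - 150x^3 - 8x
matching coefficients of g against c_0 f + c_1 Df + … from the top degree down determines the c_i
solution: c_0 = 2, c_1 = 4, c_2 = 2, c_3 = -1/2


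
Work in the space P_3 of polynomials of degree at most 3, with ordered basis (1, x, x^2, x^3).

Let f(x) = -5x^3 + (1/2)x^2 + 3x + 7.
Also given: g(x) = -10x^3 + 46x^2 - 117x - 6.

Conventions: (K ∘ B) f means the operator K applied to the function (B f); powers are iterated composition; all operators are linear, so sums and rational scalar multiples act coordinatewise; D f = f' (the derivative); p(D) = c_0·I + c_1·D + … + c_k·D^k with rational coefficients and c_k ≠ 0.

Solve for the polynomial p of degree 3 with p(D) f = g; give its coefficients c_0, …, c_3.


D^0 f = -5x^3 + (1/2)x^2 + 3x + 7
D^1 f = -15x^2 + x + 3
D^2 f = -30x + 1
D^3 f = -30
matching coefficients of g against c_0 f + c_1 Df + … from the top degree down determines the c_i
solution: c_0 = 2, c_1 = -3, c_2 = 4, c_3 = 1/2

p(D) = 2·I − 3·D + 4·D^2 + (1/2)·D^3, i.e. c_0 = 2, c_1 = -3, c_2 = 4, c_3 = 1/2


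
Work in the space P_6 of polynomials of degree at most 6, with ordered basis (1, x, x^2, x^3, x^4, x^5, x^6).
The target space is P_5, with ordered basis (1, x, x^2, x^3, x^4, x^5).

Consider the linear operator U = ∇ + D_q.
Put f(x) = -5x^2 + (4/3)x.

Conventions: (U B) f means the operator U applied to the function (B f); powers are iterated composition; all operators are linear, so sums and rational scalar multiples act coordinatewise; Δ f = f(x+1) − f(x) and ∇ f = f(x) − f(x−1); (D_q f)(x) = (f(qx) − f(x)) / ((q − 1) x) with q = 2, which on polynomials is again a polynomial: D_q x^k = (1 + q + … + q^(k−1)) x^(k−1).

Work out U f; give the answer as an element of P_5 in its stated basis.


∇ f = -10x + 19/3
D_q f = -15x + 4/3
(∇ + D_q) f = -25x + 23/3

g(x) = -25x + 23/3


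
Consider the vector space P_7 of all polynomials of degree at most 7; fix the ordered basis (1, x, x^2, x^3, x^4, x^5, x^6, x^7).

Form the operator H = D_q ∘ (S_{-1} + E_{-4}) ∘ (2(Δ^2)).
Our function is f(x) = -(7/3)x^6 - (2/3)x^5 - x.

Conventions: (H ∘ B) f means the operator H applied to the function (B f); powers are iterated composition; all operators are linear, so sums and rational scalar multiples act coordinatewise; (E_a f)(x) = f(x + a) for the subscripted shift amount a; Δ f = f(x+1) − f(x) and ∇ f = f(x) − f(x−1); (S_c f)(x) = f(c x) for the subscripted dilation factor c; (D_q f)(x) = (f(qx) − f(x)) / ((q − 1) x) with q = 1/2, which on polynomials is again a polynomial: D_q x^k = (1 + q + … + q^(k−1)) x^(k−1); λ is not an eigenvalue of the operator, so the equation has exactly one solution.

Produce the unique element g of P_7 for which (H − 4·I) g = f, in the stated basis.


write g with unknown coordinates in the stated basis and equate coefficients in (H − 4·I) g = f
solving from the highest basis element down gives g = (7/12)x^6 + (1/6)x^5 + (525/16)x^3 - 245x^2 + 799x - 1010
check: H g = (525/4)x^3 - 980x^2 + 3195x - 4040
so H g − 4·g = -(7/3)x^6 - (2/3)x^5 - x = f ✓

the result is g(x) = (7/12)x^6 + (1/6)x^5 + (525/16)x^3 - 245x^2 + 799x - 1010


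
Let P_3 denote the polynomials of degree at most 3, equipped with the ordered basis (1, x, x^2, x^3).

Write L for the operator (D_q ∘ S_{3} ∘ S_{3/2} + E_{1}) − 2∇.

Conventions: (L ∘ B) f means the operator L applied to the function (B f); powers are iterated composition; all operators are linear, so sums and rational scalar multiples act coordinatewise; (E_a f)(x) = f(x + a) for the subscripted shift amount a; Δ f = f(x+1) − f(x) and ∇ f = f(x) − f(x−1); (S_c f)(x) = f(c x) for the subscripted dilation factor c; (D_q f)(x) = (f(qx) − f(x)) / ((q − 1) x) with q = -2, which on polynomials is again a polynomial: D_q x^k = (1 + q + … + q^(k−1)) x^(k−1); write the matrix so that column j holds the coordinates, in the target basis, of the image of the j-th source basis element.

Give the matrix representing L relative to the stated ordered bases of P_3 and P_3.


image of 1: 1
image of x: x + 7/2
image of x^2: x^2 - (89/4)x + 3
image of x^3: x^3 + (2163/8)x^2 + 9x - 1
each image's coordinates form column j of the matrix

the matrix is [[1, 7/2, 3, -1]; [0, 1, -89/4, 9]; [0, 0, 1, 2163/8]; [0, 0, 0, 1]] (rows listed top to bottom)


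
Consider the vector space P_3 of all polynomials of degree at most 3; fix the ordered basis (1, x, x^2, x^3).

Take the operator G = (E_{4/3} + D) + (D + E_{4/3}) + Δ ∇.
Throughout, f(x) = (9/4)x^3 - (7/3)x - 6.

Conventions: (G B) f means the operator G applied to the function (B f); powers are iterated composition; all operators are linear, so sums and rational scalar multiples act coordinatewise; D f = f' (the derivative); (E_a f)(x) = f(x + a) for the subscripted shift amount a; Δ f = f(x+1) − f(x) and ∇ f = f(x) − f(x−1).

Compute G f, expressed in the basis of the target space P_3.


the image equals g(x) = (9/2)x^3 + (63/2)x^2 + (197/6)x - 110/9

E_{4/3} f = (9/4)x^3 + 9x^2 + (29/3)x - 34/9
D f = (27/4)x^2 - 7/3
(E_{4/3} + D) f = (9/4)x^3 + (63/4)x^2 + (29/3)x - 55/9
D f = (27/4)x^2 - 7/3
E_{4/3} f = (9/4)x^3 + 9x^2 + (29/3)x - 34/9
(D + E_{4/3}) f = (9/4)x^3 + (63/4)x^2 + (29/3)x - 55/9
∇ f = (27/4)x^2 - (27/4)x - 1/12
Δ ∇ f = (27/2)x
((E_{4/3} + D) + (D + E_{4/3}) + Δ ∇) f = (9/2)x^3 + (63/2)x^2 + (197/6)x - 110/9


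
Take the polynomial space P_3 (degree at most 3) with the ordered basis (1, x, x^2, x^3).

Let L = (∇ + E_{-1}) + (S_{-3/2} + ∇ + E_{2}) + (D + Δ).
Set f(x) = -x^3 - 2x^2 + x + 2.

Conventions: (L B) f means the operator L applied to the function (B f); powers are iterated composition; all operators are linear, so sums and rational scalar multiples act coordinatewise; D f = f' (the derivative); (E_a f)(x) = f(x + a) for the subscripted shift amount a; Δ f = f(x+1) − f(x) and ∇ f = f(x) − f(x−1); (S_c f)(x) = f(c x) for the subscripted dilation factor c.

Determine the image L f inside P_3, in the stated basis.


g(x) = (11/8)x^3 - (47/2)x^2 - (63/2)x - 7

∇ f = -3x^2 - x + 2
E_{-1} f = -x^3 + x^2 + 2x
(∇ + E_{-1}) f = -x^3 - 2x^2 + x + 2
S_{-3/2} f = (27/8)x^3 - (9/2)x^2 - (3/2)x + 2
∇ f = -3x^2 - x + 2
E_{2} f = -x^3 - 8x^2 - 19x - 12
(S_{-3/2} + ∇ + E_{2}) f = (19/8)x^3 - (31/2)x^2 - (43/2)x - 8
D f = -3x^2 - 4x + 1
Δ f = -3x^2 - 7x - 2
(D + Δ) f = -6x^2 - 11x - 1
((∇ + E_{-1}) + (S_{-3/2} + ∇ + E_{2}) + (D + Δ)) f = (11/8)x^3 - (47/2)x^2 - (63/2)x - 7


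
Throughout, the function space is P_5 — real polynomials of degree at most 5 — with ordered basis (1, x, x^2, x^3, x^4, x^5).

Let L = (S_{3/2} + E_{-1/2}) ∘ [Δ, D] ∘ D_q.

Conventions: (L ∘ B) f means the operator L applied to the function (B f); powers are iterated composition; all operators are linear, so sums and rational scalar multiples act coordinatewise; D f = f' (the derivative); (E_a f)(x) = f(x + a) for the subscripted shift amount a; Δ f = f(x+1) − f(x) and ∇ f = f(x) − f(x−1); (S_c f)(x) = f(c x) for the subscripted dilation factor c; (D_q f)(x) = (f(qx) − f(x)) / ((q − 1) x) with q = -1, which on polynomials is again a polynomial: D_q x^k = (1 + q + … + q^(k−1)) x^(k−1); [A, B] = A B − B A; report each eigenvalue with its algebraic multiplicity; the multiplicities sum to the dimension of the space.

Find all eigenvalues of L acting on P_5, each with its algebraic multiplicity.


image of 1: 0
image of x: 0
image of x^2: 0
image of x^3: 0
image of x^4: 0
image of x^5: 0
the matrix is upper triangular; its diagonal is (0, 0, 0, 0, 0, 0)
for a triangular matrix the eigenvalues are the diagonal entries, with algebraic multiplicity their repetition count

λ = 0 (multiplicity 6)


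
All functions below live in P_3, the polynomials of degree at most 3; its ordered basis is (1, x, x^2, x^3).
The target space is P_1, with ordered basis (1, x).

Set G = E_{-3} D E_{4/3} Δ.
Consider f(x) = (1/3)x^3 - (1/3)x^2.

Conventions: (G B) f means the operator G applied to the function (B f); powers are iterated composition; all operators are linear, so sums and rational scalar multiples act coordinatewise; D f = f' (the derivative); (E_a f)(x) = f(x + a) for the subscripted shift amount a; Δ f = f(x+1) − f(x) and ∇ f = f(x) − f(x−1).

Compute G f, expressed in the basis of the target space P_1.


Δ f = x^2 + (1/3)x
E_{4/3} Δ f = x^2 + 3x + 20/9
D E_{4/3} Δ f = 2x + 3
E_{-3} (D E_{4/3}) Δ f = 2x - 3

g(x) = 2x - 3


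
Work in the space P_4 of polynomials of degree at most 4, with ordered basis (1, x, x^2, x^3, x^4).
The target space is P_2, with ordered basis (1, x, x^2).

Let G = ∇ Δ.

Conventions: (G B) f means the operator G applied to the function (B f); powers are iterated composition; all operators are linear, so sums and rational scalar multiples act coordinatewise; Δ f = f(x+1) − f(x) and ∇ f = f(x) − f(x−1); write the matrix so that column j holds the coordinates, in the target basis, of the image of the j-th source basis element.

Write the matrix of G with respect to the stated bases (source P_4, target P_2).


image of 1: 0
image of x: 0
image of x^2: 2
image of x^3: 6x
image of x^4: 12x^2 + 2
each image's coordinates form column j of the matrix

the matrix is [[0, 0, 2, 0, 2]; [0, 0, 0, 6, 0]; [0, 0, 0, 0, 12]] (rows listed top to bottom)


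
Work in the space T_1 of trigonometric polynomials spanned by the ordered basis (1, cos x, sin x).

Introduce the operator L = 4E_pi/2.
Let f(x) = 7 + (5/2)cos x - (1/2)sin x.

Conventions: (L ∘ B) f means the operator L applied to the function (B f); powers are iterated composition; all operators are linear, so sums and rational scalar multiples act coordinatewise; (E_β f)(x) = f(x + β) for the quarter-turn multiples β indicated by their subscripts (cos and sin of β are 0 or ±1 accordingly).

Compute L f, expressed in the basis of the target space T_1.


E_pi/2 f = 7 - (1/2)cos x - (5/2)sin x
(4E_pi/2) f = 28 - 2cos x - 10sin x

g(x) = 28 - 2cos x - 10sin x


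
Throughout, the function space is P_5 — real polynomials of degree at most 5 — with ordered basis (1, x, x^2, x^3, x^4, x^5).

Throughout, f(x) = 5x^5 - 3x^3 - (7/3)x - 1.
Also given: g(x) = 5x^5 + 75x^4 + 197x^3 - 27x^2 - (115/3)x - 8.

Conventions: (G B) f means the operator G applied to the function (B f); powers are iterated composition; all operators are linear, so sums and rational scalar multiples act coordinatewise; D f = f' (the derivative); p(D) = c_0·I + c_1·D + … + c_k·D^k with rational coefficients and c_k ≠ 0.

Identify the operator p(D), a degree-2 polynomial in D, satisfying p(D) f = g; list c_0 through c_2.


c_0 = 1, c_1 = 3, c_2 = 2

D^0 f = 5x^5 - 3x^3 - (7/3)x - 1
D^1 f = 25x^4 - 9x^2 - 7/3
D^2 f = 100x^3 - 18x
matching coefficients of g against c_0 f + c_1 Df + … from the top degree down determines the c_i
solution: c_0 = 1, c_1 = 3, c_2 = 2


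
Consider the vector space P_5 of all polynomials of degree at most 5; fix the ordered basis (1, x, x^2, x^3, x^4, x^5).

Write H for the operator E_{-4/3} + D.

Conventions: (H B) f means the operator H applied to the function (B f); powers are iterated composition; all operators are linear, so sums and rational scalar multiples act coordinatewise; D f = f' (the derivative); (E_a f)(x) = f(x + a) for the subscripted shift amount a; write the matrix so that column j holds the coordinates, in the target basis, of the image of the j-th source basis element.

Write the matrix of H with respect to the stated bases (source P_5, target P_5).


the matrix is [[1, -1/3, 16/9, -64/27, 256/81, -1024/243]; [0, 1, -2/3, 16/3, -256/27, 1280/81]; [0, 0, 1, -1, 32/3, -640/27]; [0, 0, 0, 1, -4/3, 160/9]; [0, 0, 0, 0, 1, -5/3]; [0, 0, 0, 0, 0, 1]] (rows listed top to bottom)

image of 1: 1
image of x: x - 1/3
image of x^2: x^2 - (2/3)x + 16/9
image of x^3: x^3 - x^2 + (16/3)x - 64/27
image of x^4: x^4 - (4/3)x^3 + (32/3)x^2 - (256/27)x + 256/81
image of x^5: x^5 - (5/3)x^4 + (160/9)x^3 - (640/27)x^2 + (1280/81)x - 1024/243
each image's coordinates form column j of the matrix


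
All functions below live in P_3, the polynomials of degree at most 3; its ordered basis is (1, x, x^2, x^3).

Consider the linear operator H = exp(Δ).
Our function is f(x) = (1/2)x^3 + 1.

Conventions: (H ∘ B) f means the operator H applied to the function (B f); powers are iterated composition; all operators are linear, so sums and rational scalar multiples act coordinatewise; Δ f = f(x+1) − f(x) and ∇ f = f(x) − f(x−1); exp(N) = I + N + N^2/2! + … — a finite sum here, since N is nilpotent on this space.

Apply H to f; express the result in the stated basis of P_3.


g(x) = (1/2)x^3 + (3/2)x^2 + 3x + 7/2

order-1 term: (3/2)x^2 + (3/2)x + 1/2
order-2 term: (3/2)x + 3/2
order-3 term: 1/2
the series for exp(Δ) f terminates at order 3
exp(Δ) f = (1/2)x^3 + (3/2)x^2 + 3x + 7/2


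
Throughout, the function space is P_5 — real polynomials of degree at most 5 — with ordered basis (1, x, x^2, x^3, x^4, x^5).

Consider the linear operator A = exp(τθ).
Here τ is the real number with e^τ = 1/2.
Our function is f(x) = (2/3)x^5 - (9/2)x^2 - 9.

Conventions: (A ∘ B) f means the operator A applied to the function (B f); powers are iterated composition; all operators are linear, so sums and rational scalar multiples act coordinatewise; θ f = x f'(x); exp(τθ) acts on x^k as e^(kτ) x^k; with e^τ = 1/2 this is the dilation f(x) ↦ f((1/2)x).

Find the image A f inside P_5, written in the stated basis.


exp(τθ) x^k = e^(kτ) x^k; with e^τ = 1/2 this sends x^k to (1/2)^k x^k
x^2 ↦ 1/4 x^2
x^5 ↦ 1/32 x^5
applying this coordinatewise to f: exp(τθ) f = (1/48)x^5 - (9/8)x^2 - 9

the result is g(x) = (1/48)x^5 - (9/8)x^2 - 9


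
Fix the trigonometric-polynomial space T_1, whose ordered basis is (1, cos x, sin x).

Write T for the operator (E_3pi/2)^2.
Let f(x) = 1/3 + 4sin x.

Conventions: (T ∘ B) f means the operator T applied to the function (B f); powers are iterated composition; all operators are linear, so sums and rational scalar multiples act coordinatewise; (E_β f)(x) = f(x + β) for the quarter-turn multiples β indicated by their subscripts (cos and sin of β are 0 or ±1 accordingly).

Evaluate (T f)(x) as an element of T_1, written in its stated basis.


g(x) = 1/3 - 4sin x

E_3pi/2 f = 1/3 - 4cos x
E_3pi/2 E_3pi/2 f = 1/3 - 4sin x


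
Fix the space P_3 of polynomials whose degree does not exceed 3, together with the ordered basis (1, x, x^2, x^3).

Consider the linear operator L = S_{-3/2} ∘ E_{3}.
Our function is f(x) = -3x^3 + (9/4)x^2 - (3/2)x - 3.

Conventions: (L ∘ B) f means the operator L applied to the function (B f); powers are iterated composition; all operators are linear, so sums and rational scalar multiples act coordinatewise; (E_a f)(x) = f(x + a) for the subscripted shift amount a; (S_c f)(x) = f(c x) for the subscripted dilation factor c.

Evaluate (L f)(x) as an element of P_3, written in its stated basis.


E_{3} f = -3x^3 - (99/4)x^2 - 69x - 273/4
S_{-3/2} E_{3} f = (81/8)x^3 - (891/16)x^2 + (207/2)x - 273/4

g(x) = (81/8)x^3 - (891/16)x^2 + (207/2)x - 273/4


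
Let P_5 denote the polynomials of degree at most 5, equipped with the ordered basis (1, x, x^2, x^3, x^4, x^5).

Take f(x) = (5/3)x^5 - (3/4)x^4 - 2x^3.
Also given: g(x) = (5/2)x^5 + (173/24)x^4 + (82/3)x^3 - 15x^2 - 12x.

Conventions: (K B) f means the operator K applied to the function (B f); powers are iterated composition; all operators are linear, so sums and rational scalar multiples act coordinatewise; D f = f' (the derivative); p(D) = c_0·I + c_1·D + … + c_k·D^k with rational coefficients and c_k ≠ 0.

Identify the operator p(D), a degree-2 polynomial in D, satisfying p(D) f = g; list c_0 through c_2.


c_0 = 3/2, c_1 = 1, c_2 = 1

D^0 f = (5/3)x^5 - (3/4)x^4 - 2x^3
D^1 f = (25/3)x^4 - 3x^3 - 6x^2
D^2 f = (100/3)x^3 - 9x^2 - 12x
matching coefficients of g against c_0 f + c_1 Df + … from the top degree down determines the c_i
solution: c_0 = 3/2, c_1 = 1, c_2 = 1


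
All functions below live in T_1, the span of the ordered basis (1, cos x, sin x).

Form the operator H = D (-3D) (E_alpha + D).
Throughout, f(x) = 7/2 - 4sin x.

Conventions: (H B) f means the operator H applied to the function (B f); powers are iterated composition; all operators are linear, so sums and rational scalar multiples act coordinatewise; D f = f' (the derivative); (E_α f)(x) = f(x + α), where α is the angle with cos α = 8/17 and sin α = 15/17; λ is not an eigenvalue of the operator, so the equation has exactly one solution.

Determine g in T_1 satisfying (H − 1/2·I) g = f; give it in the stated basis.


write g with unknown coordinates in the stated basis and equate coefficients in (H − 1/2·I) g = f
solving from the highest basis element down gives g = -7 + (1536/2225)cos x - (248/2225)sin x
check: H g = (768/2225)cos x - (9024/2225)sin x
so H g − 1/2·g = 7/2 - 4sin x = f ✓

the image equals g(x) = -7 + (1536/2225)cos x - (248/2225)sin x


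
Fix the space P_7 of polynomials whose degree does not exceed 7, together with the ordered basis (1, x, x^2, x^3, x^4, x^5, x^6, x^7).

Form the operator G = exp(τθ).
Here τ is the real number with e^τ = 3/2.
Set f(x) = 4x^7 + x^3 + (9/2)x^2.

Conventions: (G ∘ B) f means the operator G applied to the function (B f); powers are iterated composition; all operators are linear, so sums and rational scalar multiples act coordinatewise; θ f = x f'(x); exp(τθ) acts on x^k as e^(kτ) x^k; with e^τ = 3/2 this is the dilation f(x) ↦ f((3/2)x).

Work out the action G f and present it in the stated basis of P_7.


exp(τθ) x^k = e^(kτ) x^k; with e^τ = 3/2 this sends x^k to (3/2)^k x^k
x^2 ↦ 9/4 x^2
x^3 ↦ 27/8 x^3
x^7 ↦ 2187/128 x^7
applying this coordinatewise to f: exp(τθ) f = (2187/32)x^7 + (27/8)x^3 + (81/8)x^2

the result is g(x) = (2187/32)x^7 + (27/8)x^3 + (81/8)x^2


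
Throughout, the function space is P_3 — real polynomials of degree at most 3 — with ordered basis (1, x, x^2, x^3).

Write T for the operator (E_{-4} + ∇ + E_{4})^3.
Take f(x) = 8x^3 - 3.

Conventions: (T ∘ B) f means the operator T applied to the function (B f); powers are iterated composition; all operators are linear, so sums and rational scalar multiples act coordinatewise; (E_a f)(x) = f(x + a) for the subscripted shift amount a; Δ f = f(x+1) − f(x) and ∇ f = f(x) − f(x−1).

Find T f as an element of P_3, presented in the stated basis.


E_{-4} f = 8x^3 - 96x^2 + 384x - 515
∇ f = 24x^2 - 24x + 8
E_{4} f = 8x^3 + 96x^2 + 384x + 509
(E_{-4} + ∇ + E_{4}) f = 16x^3 + 24x^2 + 744x + 2
E_{-4} (E_{-4} + ∇ + E_{4}) f = 16x^3 - 168x^2 + 1320x - 3614
∇ (E_{-4} + ∇ + E_{4}) f = 48x^2 + 736
E_{4} (E_{-4} + ∇ + E_{4}) f = 16x^3 + 216x^2 + 1704x + 4386
(E_{-4} + ∇ + E_{4}) (E_{-4} + ∇ + E_{4}) f = 32x^3 + 96x^2 + 3024x + 1508
E_{-4} (E_{-4} + ∇ + E_{4}) (E_{-4} + ∇ + E_{4}) f = 32x^3 - 288x^2 + 3792x - 11100
∇ (E_{-4} + ∇ + E_{4}) (E_{-4} + ∇ + E_{4}) f = 96x^2 + 96x + 2960
E_{4} (E_{-4} + ∇ + E_{4}) (E_{-4} + ∇ + E_{4}) f = 32x^3 + 480x^2 + 5328x + 17188
(E_{-4} + ∇ + E_{4}) (E_{-4} + ∇ + E_{4}) (E_{-4} + ∇ + E_{4}) f = 64x^3 + 288x^2 + 9216x + 9048

g(x) = 64x^3 + 288x^2 + 9216x + 9048


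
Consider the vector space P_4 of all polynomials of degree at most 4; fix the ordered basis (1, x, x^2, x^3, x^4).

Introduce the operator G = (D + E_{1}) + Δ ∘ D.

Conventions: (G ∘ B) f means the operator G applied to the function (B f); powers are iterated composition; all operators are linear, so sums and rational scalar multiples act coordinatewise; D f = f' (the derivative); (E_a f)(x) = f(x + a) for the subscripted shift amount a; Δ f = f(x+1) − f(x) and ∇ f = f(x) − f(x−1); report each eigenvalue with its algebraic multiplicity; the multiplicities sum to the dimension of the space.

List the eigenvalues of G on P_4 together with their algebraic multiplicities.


image of 1: 1
image of x: x + 2
image of x^2: x^2 + 4x + 3
image of x^3: x^3 + 6x^2 + 9x + 4
image of x^4: x^4 + 8x^3 + 18x^2 + 16x + 5
the matrix is upper triangular; its diagonal is (1, 1, 1, 1, 1)
for a triangular matrix the eigenvalues are the diagonal entries, with algebraic multiplicity their repetition count

λ = 1 (multiplicity 5)


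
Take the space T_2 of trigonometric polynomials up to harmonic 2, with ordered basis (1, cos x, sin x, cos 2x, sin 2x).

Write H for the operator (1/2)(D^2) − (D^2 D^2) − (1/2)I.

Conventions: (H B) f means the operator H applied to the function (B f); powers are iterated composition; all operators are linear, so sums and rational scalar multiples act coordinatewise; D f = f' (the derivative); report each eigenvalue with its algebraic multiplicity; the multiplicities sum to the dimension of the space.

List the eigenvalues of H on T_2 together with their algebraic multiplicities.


λ = -37/2 (multiplicity 2), λ = -2 (multiplicity 2), λ = -1/2 (multiplicity 1)

image of 1: -1/2
image of cos x: -2cos x
image of sin x: -2sin x
image of cos 2x: -(37/2)cos 2x
image of sin 2x: -(37/2)sin 2x
the matrix is diagonal; its diagonal is (-1/2, -2, -2, -37/2, -37/2)
for a triangular matrix the eigenvalues are the diagonal entries, with algebraic multiplicity their repetition count


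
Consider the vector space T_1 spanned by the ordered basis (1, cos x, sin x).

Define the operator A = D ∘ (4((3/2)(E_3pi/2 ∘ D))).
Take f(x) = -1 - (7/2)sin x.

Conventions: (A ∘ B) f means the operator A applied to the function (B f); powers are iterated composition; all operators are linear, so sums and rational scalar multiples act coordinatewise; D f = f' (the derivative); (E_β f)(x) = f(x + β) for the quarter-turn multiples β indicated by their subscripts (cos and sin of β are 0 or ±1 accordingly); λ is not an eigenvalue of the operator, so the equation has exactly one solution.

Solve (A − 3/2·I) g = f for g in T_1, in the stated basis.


the image equals g(x) = 2/3 + (28/51)cos x + (7/51)sin x

write g with unknown coordinates in the stated basis and equate coefficients in (A − 3/2·I) g = f
solving from the highest basis element down gives g = 2/3 + (28/51)cos x + (7/51)sin x
check: A g = (14/17)cos x - (56/17)sin x
so A g − 3/2·g = -1 - (7/2)sin x = f ✓


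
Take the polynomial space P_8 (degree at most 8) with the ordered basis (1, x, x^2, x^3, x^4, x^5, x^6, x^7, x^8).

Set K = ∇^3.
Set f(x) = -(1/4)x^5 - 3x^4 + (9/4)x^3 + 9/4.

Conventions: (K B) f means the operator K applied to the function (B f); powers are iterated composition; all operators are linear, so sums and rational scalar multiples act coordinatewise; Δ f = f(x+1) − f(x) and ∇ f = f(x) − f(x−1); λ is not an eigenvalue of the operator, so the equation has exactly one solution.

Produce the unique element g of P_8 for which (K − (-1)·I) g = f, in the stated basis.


the image equals g(x) = -(1/4)x^5 - 3x^4 + (9/4)x^3 + 15x^2 + 27x - 327/4

write g with unknown coordinates in the stated basis and equate coefficients in (K − (-1)·I) g = f
solving from the highest basis element down gives g = -(1/4)x^5 - 3x^4 + (9/4)x^3 + 15x^2 + 27x - 327/4
check: K g = -15x^2 - 27x + 84
so K g − (-1)·g = -(1/4)x^5 - 3x^4 + (9/4)x^3 + 9/4 = f ✓


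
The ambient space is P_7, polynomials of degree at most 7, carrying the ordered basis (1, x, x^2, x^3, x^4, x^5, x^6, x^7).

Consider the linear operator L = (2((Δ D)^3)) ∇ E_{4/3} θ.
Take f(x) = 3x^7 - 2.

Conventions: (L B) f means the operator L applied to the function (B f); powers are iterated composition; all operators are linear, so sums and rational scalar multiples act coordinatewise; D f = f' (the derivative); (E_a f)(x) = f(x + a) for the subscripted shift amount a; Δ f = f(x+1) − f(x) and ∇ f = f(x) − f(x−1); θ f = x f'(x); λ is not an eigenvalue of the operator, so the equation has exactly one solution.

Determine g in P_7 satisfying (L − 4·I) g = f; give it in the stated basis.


the result is g(x) = -(3/4)x^7 - 26459/2

write g with unknown coordinates in the stated basis and equate coefficients in (L − 4·I) g = f
solving from the highest basis element down gives g = -(3/4)x^7 - 26459/2
check: L g = -52920
so L g − 4·g = 3x^7 - 2 = f ✓


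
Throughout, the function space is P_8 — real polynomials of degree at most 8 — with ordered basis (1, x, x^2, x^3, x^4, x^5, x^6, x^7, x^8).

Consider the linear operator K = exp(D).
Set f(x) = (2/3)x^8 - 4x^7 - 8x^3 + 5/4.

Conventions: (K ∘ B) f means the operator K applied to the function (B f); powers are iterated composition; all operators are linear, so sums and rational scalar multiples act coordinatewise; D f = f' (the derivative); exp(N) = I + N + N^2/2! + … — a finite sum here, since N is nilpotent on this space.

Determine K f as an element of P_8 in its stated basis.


order-1 term: (16/3)x^7 - 28x^6 - 24x^2
order-2 term: (56/3)x^6 - 84x^5 - 24x
order-3 term: (112/3)x^5 - 140x^4 - 8
order-4 term: (140/3)x^4 - 140x^3
order-5 term: (112/3)x^3 - 84x^2
order-6 term: (56/3)x^2 - 28x
order-7 term: (16/3)x - 4
order-8 term: 2/3
the series for exp(D) f terminates at order 8
exp(D) f = (2/3)x^8 + (4/3)x^7 - (28/3)x^6 - (140/3)x^5 - (280/3)x^4 - (332/3)x^3 - (268/3)x^2 - (140/3)x - 121/12

the result is g(x) = (2/3)x^8 + (4/3)x^7 - (28/3)x^6 - (140/3)x^5 - (280/3)x^4 - (332/3)x^3 - (268/3)x^2 - (140/3)x - 121/12


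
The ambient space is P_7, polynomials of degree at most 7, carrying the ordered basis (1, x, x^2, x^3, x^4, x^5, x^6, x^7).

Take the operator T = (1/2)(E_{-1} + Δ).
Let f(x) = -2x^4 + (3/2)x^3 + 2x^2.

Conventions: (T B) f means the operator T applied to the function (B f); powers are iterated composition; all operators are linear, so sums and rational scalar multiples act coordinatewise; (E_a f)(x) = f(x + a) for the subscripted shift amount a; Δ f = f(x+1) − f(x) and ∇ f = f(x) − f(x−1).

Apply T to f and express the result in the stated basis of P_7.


E_{-1} f = -2x^4 + (19/2)x^3 - (29/2)x^2 + (17/2)x - 3/2
Δ f = -8x^3 - (15/2)x^2 + (1/2)x + 3/2
(E_{-1} + Δ) f = -2x^4 + (3/2)x^3 - 22x^2 + 9x
((1/2)(E_{-1} + Δ)) f = -x^4 + (3/4)x^3 - 11x^2 + (9/2)x

the result is g(x) = -x^4 + (3/4)x^3 - 11x^2 + (9/2)x


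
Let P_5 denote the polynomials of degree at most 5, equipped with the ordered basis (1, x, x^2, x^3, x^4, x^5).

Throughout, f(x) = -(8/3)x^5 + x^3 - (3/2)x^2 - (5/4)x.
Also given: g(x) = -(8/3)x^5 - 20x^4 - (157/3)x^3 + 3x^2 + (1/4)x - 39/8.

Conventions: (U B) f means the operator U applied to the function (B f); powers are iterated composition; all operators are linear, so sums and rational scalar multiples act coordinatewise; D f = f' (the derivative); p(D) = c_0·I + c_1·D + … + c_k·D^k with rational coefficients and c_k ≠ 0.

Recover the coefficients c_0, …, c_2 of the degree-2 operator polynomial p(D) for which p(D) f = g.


D^0 f = -(8/3)x^5 + x^3 - (3/2)x^2 - (5/4)x
D^1 f = -(40/3)x^4 + 3x^2 - 3x - 5/4
D^2 f = -(160/3)x^3 + 6x - 3
matching coefficients of g against c_0 f + c_1 Df + … from the top degree down determines the c_i
solution: c_0 = 1, c_1 = 3/2, c_2 = 1

p(D) = I + (3/2)·D + D^2, i.e. c_0 = 1, c_1 = 3/2, c_2 = 1


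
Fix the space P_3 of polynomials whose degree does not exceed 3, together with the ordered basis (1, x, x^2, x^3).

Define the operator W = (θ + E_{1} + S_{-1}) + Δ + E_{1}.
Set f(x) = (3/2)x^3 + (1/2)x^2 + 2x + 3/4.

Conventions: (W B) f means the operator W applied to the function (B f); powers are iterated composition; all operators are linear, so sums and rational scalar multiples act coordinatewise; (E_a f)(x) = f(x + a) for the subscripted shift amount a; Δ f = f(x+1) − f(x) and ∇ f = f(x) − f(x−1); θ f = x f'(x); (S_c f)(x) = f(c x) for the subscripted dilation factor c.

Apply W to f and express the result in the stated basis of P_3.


θ f = (9/2)x^3 + x^2 + 2x
E_{1} f = (3/2)x^3 + 5x^2 + (15/2)x + 19/4
S_{-1} f = -(3/2)x^3 + (1/2)x^2 - 2x + 3/4
(θ + E_{1} + S_{-1}) f = (9/2)x^3 + (13/2)x^2 + (15/2)x + 11/2
Δ f = (9/2)x^2 + (11/2)x + 4
E_{1} f = (3/2)x^3 + 5x^2 + (15/2)x + 19/4
((θ + E_{1} + S_{-1}) + Δ + E_{1}) f = 6x^3 + 16x^2 + (41/2)x + 57/4

the image equals g(x) = 6x^3 + 16x^2 + (41/2)x + 57/4


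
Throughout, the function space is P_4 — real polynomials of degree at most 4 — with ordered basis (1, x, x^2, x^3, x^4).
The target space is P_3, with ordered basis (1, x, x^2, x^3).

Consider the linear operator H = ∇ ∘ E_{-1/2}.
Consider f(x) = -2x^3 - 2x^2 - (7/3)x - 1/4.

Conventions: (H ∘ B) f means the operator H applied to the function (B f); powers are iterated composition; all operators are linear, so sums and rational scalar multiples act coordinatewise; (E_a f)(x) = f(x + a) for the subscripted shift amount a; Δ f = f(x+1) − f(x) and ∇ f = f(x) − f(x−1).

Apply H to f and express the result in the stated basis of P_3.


E_{-1/2} f = -2x^3 + x^2 - (11/6)x + 2/3
∇ E_{-1/2} f = -6x^2 + 8x - 29/6

the image equals g(x) = -6x^2 + 8x - 29/6


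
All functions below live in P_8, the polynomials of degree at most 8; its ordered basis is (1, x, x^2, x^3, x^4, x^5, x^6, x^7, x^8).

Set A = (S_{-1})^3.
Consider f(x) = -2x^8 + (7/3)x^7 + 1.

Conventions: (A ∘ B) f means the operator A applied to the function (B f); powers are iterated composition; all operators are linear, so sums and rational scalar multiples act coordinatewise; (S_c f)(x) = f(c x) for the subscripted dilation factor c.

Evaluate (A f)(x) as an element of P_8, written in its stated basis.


the image equals g(x) = -2x^8 - (7/3)x^7 + 1

S_{-1} f = -2x^8 - (7/3)x^7 + 1
S_{-1} S_{-1} f = -2x^8 + (7/3)x^7 + 1
S_{-1} S_{-1} S_{-1} f = -2x^8 - (7/3)x^7 + 1


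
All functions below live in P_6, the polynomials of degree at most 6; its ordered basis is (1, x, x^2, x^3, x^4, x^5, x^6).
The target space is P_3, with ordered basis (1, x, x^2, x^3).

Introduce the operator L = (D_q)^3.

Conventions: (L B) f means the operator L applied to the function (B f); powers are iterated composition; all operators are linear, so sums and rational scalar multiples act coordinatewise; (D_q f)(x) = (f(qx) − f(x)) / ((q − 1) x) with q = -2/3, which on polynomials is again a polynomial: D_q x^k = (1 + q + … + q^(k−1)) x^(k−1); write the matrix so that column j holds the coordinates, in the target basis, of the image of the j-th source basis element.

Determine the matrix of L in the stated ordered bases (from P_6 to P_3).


the matrix is [[0, 0, 0, 7/27, 0, 0, 0]; [0, 0, 0, 0, 91/729, 0, 0]; [0, 0, 0, 0, 0, 5005/19683, 0]; [0, 0, 0, 0, 0, 0, 95095/531441]] (rows listed top to bottom)

image of 1: 0
image of x: 0
image of x^2: 0
image of x^3: 7/27
image of x^4: (91/729)x
image of x^5: (5005/19683)x^2
image of x^6: (95095/531441)x^3
each image's coordinates form column j of the matrix
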